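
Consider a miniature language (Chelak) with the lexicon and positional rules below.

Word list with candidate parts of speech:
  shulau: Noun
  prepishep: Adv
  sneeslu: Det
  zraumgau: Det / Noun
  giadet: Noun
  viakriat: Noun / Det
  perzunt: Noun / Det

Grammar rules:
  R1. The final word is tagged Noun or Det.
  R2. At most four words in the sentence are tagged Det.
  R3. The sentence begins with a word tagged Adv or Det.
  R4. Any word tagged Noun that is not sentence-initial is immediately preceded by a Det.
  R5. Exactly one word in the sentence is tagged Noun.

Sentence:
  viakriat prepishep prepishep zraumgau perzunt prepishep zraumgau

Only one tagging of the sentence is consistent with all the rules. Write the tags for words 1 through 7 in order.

Candidates per position — 1:viakriat {Noun,Det}; 2:prepishep {Adv}; 3:prepishep {Adv}; 4:zraumgau {Det,Noun}; 5:perzunt {Noun,Det}; 6:prepishep {Adv}; 7:zraumgau {Det,Noun}.
Position 1: tagging it Noun would leave rule 3 unsatisfiable, so it must be Det.
Position 4: tagging it Noun would leave rule 4 unsatisfiable, so it must be Det.
Position 7: tagging it Noun would leave rule 4 unsatisfiable, so it must be Det.
Position 5: tagging it Det would leave rule 5 unsatisfiable, so it must be Noun.
The only consistent sequence is: Det Adv Adv Det Noun Adv Det.
Checking: rule 1 satisfied; rule 2 satisfied; rule 3 satisfied; rule 4 satisfied; rule 5 satisfied.

Det Adv Adv Det Noun Adv Det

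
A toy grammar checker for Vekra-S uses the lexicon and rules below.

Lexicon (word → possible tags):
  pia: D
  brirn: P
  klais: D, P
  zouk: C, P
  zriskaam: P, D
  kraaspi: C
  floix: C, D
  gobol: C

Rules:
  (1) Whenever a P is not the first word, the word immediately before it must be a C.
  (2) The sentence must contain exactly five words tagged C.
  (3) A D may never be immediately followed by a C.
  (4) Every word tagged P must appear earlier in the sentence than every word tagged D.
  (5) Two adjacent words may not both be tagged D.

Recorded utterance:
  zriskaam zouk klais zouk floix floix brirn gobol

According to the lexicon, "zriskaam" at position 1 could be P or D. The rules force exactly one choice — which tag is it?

Candidates per position — 1:zriskaam {P,D}; 2:zouk {C,P}; 3:klais {D,P}; 4:zouk {C,P}; 5:floix {C,D}; 6:floix {C,D}; 7:brirn {P}; 8:gobol {C}.
Word 1 cannot be D — rule 4 would then fail for every completion. It is P.
Word 2 cannot be P — rule 1 would then fail for every completion. It is C.
Word 3 cannot be D — rule 4 would then fail for every completion. It is P.
Word 4 cannot be P — rule 1 would then fail for every completion. It is C.
Word 5 cannot be D — rule 2 would then fail for every completion. It is C.
Word 6 cannot be D — rule 1 would then fail for every completion. It is C.
So the tagging must be: P C P C C C P C.
Verifying each rule — rule 1 ✓; rule 2 ✓; rule 3 ✓; rule 4 ✓; rule 5 ✓.

P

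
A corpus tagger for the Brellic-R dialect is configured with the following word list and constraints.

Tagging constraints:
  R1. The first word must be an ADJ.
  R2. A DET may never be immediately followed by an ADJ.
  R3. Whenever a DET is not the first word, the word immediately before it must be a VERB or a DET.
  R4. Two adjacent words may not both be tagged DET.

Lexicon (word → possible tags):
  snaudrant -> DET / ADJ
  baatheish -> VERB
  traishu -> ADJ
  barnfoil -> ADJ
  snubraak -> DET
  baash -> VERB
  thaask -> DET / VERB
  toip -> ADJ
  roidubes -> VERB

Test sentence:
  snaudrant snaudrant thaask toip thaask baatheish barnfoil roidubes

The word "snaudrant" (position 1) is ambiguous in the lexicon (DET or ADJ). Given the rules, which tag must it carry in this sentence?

Candidates per position — 1:snaudrant {DET,ADJ}; 2:snaudrant {DET,ADJ}; 3:thaask {DET,VERB}; 4:toip {ADJ}; 5:thaask {DET,VERB}; 6:baatheish {VERB}; 7:barnfoil {ADJ}; 8:roidubes {VERB}.
Word 1 cannot be DET — rule 1 would then fail for every completion. It is ADJ.
Word 2 cannot be DET — rule 3 would then fail for every completion. It is ADJ.
Word 3 cannot be DET — rule 2 would then fail for every completion. It is VERB.
Word 5 cannot be DET — rule 3 would then fail for every completion. It is VERB.
So the tagging must be: ADJ ADJ VERB ADJ VERB VERB ADJ VERB.
Verifying each rule — rule 1 ok; rule 2 ok; rule 3 ok; rule 4 ok.

ADJ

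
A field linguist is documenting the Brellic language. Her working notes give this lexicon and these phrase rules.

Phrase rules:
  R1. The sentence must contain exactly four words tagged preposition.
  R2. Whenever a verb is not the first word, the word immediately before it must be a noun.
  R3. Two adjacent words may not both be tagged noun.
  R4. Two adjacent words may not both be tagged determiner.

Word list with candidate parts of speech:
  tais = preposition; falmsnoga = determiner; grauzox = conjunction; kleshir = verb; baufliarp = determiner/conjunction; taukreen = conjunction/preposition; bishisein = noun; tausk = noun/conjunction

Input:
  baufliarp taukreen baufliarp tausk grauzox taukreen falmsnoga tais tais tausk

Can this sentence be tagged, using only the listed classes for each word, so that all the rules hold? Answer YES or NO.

Candidates per position — 1:baufliarp {determiner,conjunction}; 2:taukreen {conjunction,preposition}; 3:baufliarp {determiner,conjunction}; 4:tausk {noun,conjunction}; 5:grauzox {conjunction}; 6:taukreen {conjunction,preposition}; 7:falmsnoga {determiner}; 8:tais {preposition}; 9:tais {preposition}; 10:tausk {noun,conjunction}.
One satisfying assignment: conjunction preposition determiner conjunction conjunction preposition determiner preposition preposition noun.
Checking: rule 1 satisfied; rule 2 satisfied; rule 3 satisfied; rule 4 satisfied.

YES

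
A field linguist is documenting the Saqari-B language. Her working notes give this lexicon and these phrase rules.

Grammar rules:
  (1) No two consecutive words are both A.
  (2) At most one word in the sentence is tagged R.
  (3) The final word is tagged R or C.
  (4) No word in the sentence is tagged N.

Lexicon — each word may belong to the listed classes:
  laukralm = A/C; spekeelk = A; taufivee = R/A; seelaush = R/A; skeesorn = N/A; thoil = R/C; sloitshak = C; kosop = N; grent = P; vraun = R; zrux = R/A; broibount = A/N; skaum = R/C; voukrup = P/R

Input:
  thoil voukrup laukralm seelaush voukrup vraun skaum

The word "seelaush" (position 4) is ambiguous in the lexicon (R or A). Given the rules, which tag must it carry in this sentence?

A

Candidates per position — 1:thoil {R,C}; 2:voukrup {P,R}; 3:laukralm {A,C}; 4:seelaush {R,A}; 5:voukrup {P,R}; 6:vraun {R}; 7:skaum {R,C}.
Word 1 cannot be R — rule 2 would then fail for every completion. It is C.
Word 2 cannot be R — rule 2 would then fail for every completion. It is P.
Word 4 cannot be R — rule 2 would then fail for every completion. It is A.
Word 5 cannot be R — rule 2 would then fail for every completion. It is P.
Word 7 cannot be R — rule 2 would then fail for every completion. It is C.
Word 3 cannot be A — rule 1 would then fail for every completion. It is C.
The unique satisfying tagging is: C P C A P R C.
Checking: rule 1 satisfied; rule 2 satisfied; rule 3 satisfied; rule 4 satisfied.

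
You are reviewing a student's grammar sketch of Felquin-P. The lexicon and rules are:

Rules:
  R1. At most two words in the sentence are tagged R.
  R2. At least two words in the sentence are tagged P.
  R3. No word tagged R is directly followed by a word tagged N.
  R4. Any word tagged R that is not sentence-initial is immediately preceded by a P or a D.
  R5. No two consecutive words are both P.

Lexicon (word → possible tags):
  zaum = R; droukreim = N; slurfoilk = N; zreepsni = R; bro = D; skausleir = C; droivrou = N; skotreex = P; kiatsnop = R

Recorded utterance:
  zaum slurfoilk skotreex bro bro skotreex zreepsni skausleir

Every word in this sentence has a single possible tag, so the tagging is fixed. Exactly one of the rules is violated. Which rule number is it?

Fixed tagging: R N P D D P R C.
Rule check: R1 pass, R2 pass, R3 fail, R4 pass, R5 pass.
Only rule 3 fails.

3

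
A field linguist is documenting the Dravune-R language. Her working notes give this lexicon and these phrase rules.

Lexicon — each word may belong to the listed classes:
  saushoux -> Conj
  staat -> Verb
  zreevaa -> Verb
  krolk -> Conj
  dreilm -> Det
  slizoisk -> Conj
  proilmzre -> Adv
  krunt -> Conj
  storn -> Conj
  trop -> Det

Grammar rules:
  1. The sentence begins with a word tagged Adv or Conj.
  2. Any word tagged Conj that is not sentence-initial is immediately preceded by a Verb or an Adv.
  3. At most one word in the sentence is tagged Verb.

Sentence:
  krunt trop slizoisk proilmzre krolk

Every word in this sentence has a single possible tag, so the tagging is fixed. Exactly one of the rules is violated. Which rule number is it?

2

Fixed tagging: Conj Det Conj Adv Conj.
Checking each rule: R1 ok, R2 fails, R3 ok.
Only rule 2 fails.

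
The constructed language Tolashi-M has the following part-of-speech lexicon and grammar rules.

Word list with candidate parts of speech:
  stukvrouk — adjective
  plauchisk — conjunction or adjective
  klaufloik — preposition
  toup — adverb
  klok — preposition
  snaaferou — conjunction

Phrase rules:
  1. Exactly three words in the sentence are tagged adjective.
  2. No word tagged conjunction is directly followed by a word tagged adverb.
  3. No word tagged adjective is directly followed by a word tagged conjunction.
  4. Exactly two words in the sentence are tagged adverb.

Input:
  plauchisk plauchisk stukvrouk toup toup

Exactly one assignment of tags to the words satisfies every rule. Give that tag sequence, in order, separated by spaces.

Candidates per position — 1:plauchisk {conjunction,adjective}; 2:plauchisk {conjunction,adjective}; 3:stukvrouk {adjective}; 4:toup {adverb}; 5:toup {adverb}.
Position 1: tagging it conjunction would leave rule 1 unsatisfiable, so it must be adjective.
Position 2: tagging it conjunction would leave rule 1 unsatisfiable, so it must be adjective.
The only consistent sequence is: adjective adjective adjective adverb adverb.
Rule-by-rule: rule 1 satisfied; rule 2 satisfied; rule 3 satisfied; rule 4 satisfied.

adjective adjective adjective adverb adverb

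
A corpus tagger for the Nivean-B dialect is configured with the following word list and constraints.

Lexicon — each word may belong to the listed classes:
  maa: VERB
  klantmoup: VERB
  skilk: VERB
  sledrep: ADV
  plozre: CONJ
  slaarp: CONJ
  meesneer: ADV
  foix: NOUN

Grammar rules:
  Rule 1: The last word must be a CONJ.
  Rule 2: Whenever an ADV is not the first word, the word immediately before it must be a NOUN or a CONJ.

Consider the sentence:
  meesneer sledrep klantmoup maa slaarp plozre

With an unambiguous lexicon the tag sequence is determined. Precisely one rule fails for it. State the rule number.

2

Fixed tagging: ADV ADV VERB VERB CONJ CONJ.
Checking each rule: R1 ok, R2 fails.
Only rule 2 fails.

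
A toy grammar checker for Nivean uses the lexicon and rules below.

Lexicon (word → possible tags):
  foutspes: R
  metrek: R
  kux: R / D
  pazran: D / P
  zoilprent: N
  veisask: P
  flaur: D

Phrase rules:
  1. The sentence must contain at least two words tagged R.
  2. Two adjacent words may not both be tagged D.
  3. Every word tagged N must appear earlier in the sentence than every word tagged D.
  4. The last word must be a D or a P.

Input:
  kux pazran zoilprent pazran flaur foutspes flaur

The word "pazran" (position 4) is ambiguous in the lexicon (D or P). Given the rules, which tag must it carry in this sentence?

P

Candidates per position — 1:kux {R,D}; 2:pazran {D,P}; 3:zoilprent {N}; 4:pazran {D,P}; 5:flaur {D}; 6:foutspes {R}; 7:flaur {D}.
Position 1: D is ruled out by rule 1; that leaves R.
Position 2: D is ruled out by rule 3; that leaves P.
Position 4: D is ruled out by rule 2; that leaves P.
The unique satisfying tagging is: R P N P D R D.
Verifying each rule — rule 1 holds; rule 2 holds; rule 3 holds; rule 4 holds.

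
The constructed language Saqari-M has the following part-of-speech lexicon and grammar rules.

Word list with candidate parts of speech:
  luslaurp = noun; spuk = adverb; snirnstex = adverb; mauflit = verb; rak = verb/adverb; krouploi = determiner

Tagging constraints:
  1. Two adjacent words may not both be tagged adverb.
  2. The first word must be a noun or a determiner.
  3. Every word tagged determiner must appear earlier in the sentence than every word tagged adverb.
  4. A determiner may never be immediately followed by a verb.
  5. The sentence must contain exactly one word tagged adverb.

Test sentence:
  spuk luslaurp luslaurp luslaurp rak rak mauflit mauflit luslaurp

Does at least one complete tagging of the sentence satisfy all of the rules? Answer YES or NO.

NO

Candidates per position — 1:spuk {adverb}; 2:luslaurp {noun}; 3:luslaurp {noun}; 4:luslaurp {noun}; 5:rak {verb,adverb}; 6:rak {verb,adverb}; 7:mauflit {verb}; 8:mauflit {verb}; 9:luslaurp {noun}.
Rule 2 cannot be satisfied by any choice of tags from the lexicon.
So there is no consistent tagging.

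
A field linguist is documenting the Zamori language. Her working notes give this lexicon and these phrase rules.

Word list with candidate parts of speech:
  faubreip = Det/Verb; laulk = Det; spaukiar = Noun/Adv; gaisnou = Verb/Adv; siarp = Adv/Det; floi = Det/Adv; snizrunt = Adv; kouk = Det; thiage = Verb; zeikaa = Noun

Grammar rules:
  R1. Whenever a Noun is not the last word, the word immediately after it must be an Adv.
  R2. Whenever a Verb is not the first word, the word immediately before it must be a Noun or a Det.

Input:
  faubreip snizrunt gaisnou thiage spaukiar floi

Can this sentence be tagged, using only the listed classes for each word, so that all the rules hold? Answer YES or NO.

Candidates per position — 1:faubreip {Det,Verb}; 2:snizrunt {Adv}; 3:gaisnou {Verb,Adv}; 4:thiage {Verb}; 5:spaukiar {Noun,Adv}; 6:floi {Det,Adv}.
Rule 2 cannot be satisfied by any choice of tags from the lexicon.
So there is no consistent tagging.

NO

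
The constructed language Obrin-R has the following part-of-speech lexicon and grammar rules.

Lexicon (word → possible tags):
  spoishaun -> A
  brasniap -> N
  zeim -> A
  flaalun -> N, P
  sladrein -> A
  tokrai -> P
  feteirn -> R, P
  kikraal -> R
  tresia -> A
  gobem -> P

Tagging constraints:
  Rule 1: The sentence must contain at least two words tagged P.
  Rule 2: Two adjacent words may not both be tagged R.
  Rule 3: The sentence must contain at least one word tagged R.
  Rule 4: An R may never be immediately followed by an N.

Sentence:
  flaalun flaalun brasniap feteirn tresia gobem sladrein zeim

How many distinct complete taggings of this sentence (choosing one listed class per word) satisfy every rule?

Candidates per position — 1:flaalun {N,P}; 2:flaalun {N,P}; 3:brasniap {N}; 4:feteirn {R,P}; 5:tresia {A}; 6:gobem {P}; 7:sladrein {A}; 8:zeim {A}.
There are 8 candidate sequences in total.
The sequences that satisfy every rule: N P N R A P A A; P N N R A P A A; P P N R A P A A.
Count = 3.

3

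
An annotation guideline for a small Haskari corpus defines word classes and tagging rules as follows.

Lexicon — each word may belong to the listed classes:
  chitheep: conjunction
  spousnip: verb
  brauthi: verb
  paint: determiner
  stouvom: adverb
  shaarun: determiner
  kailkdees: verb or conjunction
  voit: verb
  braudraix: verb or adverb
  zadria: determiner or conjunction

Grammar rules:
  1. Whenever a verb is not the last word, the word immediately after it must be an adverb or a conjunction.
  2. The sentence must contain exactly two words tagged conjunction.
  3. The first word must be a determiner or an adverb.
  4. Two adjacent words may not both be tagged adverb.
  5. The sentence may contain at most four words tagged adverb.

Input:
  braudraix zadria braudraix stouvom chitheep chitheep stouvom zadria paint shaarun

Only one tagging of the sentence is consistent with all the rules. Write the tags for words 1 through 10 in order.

adverb determiner verb adverb conjunction conjunction adverb determiner determiner determiner

Candidates per position — 1:braudraix {verb,adverb}; 2:zadria {determiner,conjunction}; 3:braudraix {verb,adverb}; 4:stouvom {adverb}; 5:chitheep {conjunction}; 6:chitheep {conjunction}; 7:stouvom {adverb}; 8:zadria {determiner,conjunction}; 9:paint {determiner}; 10:shaarun {determiner}.
At position 1, choosing verb makes rule 3 impossible to satisfy; hence adverb.
At position 2, choosing conjunction makes rule 2 impossible to satisfy; hence determiner.
At position 3, choosing adverb makes rule 4 impossible to satisfy; hence verb.
At position 8, choosing conjunction makes rule 2 impossible to satisfy; hence determiner.
So the tagging must be: adverb determiner verb adverb conjunction conjunction adverb determiner determiner determiner.
Checking: rule 1 holds; rule 2 holds; rule 3 holds; rule 4 holds; rule 5 holds.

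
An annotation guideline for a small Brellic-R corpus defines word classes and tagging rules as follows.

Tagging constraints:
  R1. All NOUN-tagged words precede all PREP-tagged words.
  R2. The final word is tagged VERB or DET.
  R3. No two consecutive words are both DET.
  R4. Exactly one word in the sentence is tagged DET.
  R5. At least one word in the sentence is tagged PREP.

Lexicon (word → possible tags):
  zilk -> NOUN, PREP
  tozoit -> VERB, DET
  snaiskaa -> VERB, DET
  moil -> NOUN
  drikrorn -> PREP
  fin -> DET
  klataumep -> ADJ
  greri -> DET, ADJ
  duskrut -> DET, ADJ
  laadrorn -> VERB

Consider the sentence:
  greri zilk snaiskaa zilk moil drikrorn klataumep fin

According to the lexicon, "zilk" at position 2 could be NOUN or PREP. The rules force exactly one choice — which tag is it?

Candidates per position — 1:greri {DET,ADJ}; 2:zilk {NOUN,PREP}; 3:snaiskaa {VERB,DET}; 4:zilk {NOUN,PREP}; 5:moil {NOUN}; 6:drikrorn {PREP}; 7:klataumep {ADJ}; 8:fin {DET}.
Position 1: DET is ruled out by rule 4; that leaves ADJ.
Position 2: PREP is ruled out by rule 1; that leaves NOUN.
Position 3: DET is ruled out by rule 4; that leaves VERB.
Position 4: PREP is ruled out by rule 1; that leaves NOUN.
That leaves exactly one tagging: ADJ NOUN VERB NOUN NOUN PREP ADJ DET.
Check: rule 1 ok; rule 2 ok; rule 3 ok; rule 4 ok; rule 5 ok.

NOUN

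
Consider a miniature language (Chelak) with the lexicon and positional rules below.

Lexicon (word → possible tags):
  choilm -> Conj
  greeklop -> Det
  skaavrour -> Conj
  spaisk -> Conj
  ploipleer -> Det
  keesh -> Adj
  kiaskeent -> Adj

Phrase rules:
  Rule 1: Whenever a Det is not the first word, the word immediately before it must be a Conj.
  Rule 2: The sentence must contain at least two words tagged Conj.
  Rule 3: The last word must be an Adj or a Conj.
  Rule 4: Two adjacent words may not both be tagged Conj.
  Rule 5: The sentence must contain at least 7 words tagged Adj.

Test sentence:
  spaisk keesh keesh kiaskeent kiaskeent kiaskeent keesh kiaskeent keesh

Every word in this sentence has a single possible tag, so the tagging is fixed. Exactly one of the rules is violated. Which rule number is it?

2

Fixed tagging: Conj Adj Adj Adj Adj Adj Adj Adj Adj.
Applying the rules: R1 pass, R2 fail, R3 pass, R4 pass, R5 pass.
Only rule 2 fails.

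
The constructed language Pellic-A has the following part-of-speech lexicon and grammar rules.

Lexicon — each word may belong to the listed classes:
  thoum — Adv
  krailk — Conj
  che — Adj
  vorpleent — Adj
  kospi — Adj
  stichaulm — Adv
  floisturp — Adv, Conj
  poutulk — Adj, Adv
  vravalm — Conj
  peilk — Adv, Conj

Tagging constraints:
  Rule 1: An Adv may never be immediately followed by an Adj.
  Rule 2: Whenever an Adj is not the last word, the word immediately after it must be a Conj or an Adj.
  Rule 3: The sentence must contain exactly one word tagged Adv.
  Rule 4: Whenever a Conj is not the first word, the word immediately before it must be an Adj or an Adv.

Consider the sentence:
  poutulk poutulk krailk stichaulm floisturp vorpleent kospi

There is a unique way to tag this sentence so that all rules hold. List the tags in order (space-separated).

Adj Adj Conj Adv Conj Adj Adj

Candidates per position — 1:poutulk {Adj,Adv}; 2:poutulk {Adj,Adv}; 3:krailk {Conj}; 4:stichaulm {Adv}; 5:floisturp {Adv,Conj}; 6:vorpleent {Adj}; 7:kospi {Adj}.
Word 1 cannot be Adv — rule 3 would then fail for every completion. It is Adj.
Word 2 cannot be Adv — rule 2 would then fail for every completion. It is Adj.
Word 5 cannot be Adv — rule 1 would then fail for every completion. It is Conj.
The only consistent sequence is: Adj Adj Conj Adv Conj Adj Adj.
Rule-by-rule: rule 1 satisfied; rule 2 satisfied; rule 3 satisfied; rule 4 satisfied.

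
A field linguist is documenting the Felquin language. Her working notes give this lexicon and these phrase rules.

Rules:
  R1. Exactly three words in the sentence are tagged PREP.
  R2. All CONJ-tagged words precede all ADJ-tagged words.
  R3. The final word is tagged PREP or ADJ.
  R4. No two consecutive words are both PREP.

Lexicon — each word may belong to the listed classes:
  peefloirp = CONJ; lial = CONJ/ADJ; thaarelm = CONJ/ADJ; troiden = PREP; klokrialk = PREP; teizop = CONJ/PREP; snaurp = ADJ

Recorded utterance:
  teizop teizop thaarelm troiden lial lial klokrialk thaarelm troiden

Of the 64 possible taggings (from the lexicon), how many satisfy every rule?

5

Candidates per position — 1:teizop {CONJ,PREP}; 2:teizop {CONJ,PREP}; 3:thaarelm {CONJ,ADJ}; 4:troiden {PREP}; 5:lial {CONJ,ADJ}; 6:lial {CONJ,ADJ}; 7:klokrialk {PREP}; 8:thaarelm {CONJ,ADJ}; 9:troiden {PREP}.
There are 64 candidate sequences in total.
The sequences that satisfy every rule: CONJ CONJ CONJ PREP CONJ CONJ PREP CONJ PREP; CONJ CONJ CONJ PREP CONJ CONJ PREP ADJ PREP; CONJ CONJ CONJ PREP CONJ ADJ PREP ADJ PREP; CONJ CONJ CONJ PREP ADJ ADJ PREP ADJ PREP; CONJ CONJ ADJ PREP ADJ ADJ PREP ADJ PREP.
Count = 5.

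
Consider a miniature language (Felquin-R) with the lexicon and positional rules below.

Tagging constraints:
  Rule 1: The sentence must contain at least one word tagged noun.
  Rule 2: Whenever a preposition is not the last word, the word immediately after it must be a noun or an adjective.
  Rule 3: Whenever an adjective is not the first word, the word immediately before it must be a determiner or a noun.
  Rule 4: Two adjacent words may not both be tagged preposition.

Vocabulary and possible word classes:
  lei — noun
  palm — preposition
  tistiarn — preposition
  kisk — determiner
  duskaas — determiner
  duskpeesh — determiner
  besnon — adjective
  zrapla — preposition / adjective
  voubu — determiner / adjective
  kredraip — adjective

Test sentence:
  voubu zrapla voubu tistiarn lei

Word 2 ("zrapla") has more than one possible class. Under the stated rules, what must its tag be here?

adjective

Candidates per position — 1:voubu {determiner,adjective}; 2:zrapla {preposition,adjective}; 3:voubu {determiner,adjective}; 4:tistiarn {preposition}; 5:lei {noun}.
Position 3: adjective is ruled out by rule 3; that leaves determiner.
Position 2: preposition is ruled out by rule 2; that leaves adjective.
Position 1: adjective is ruled out by rule 3; that leaves determiner.
The only consistent sequence is: determiner adjective determiner preposition noun.
Verifying each rule — rule 1 holds; rule 2 holds; rule 3 holds; rule 4 holds.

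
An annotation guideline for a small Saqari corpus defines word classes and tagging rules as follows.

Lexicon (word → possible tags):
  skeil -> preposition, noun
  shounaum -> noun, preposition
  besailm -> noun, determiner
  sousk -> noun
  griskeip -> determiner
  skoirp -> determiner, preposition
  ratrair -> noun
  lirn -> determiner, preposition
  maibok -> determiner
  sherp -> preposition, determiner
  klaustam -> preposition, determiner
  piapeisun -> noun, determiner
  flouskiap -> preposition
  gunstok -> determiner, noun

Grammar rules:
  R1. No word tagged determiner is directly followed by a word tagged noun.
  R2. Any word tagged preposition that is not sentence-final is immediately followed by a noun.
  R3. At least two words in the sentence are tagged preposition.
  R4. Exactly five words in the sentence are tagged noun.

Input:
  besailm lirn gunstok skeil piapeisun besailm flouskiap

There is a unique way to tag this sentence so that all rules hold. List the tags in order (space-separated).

Candidates per position — 1:besailm {noun,determiner}; 2:lirn {determiner,preposition}; 3:gunstok {determiner,noun}; 4:skeil {preposition,noun}; 5:piapeisun {noun,determiner}; 6:besailm {noun,determiner}; 7:flouskiap {preposition}.
Position 1: determiner is ruled out by rule 4; that leaves noun.
Position 3: determiner is ruled out by rule 4; that leaves noun.
Position 4: preposition is ruled out by rule 4; that leaves noun.
Position 5: determiner is ruled out by rule 4; that leaves noun.
Position 6: determiner is ruled out by rule 4; that leaves noun.
Position 2: determiner is ruled out by rule 1; that leaves preposition.
The only consistent sequence is: noun preposition noun noun noun noun preposition.
Verifying each rule — rule 1 ✓; rule 2 ✓; rule 3 ✓; rule 4 ✓.

noun preposition noun noun noun noun preposition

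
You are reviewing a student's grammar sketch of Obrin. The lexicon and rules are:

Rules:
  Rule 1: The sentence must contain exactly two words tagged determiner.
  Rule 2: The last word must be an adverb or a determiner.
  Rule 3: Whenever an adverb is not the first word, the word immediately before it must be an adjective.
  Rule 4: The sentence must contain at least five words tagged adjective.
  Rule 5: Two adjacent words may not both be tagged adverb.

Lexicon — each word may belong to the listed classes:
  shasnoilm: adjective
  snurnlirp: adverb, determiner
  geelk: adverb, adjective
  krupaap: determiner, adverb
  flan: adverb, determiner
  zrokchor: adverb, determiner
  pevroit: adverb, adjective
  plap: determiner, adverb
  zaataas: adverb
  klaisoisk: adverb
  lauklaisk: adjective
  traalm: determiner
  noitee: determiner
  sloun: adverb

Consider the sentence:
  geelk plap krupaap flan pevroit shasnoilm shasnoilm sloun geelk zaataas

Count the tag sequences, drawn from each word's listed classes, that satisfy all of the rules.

Candidates per position — 1:geelk {adverb,adjective}; 2:plap {determiner,adverb}; 3:krupaap {determiner,adverb}; 4:flan {adverb,determiner}; 5:pevroit {adverb,adjective}; 6:shasnoilm {adjective}; 7:shasnoilm {adjective}; 8:sloun {adverb}; 9:geelk {adverb,adjective}; 10:zaataas {adverb}.
There are 64 candidate sequences in total.
The sequences that satisfy every rule: adjective adverb determiner determiner adjective adjective adjective adverb adjective adverb.
Count = 1.

1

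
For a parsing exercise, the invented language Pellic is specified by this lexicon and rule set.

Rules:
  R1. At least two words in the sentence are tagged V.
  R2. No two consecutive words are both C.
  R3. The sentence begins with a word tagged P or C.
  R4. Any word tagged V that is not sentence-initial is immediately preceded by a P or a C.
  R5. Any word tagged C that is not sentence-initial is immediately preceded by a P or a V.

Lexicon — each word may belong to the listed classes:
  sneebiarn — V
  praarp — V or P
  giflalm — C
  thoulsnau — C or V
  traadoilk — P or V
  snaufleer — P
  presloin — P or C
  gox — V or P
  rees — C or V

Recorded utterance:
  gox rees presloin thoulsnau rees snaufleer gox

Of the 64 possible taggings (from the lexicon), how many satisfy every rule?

Candidates per position — 1:gox {V,P}; 2:rees {C,V}; 3:presloin {P,C}; 4:thoulsnau {C,V}; 5:rees {C,V}; 6:snaufleer {P}; 7:gox {V,P}.
There are 64 candidate sequences in total.
Checking each against the rules leaves 8 sequences.
Count = 8.

8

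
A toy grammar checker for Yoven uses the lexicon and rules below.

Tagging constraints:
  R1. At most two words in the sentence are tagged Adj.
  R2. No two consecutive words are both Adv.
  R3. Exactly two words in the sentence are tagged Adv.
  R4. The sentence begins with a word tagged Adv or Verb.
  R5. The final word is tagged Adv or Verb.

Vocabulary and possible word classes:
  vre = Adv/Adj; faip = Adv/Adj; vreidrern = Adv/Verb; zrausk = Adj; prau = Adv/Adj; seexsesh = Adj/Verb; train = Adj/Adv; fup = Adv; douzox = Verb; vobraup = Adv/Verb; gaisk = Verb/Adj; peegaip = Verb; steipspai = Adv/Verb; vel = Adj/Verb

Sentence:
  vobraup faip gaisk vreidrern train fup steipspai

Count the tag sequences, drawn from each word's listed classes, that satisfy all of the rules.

4

Candidates per position — 1:vobraup {Adv,Verb}; 2:faip {Adv,Adj}; 3:gaisk {Verb,Adj}; 4:vreidrern {Adv,Verb}; 5:train {Adj,Adv}; 6:fup {Adv}; 7:steipspai {Adv,Verb}.
There are 64 candidate sequences in total.
The sequences that satisfy every rule: Adv Adj Verb Verb Adj Adv Verb; Verb Adv Verb Verb Adj Adv Verb; Verb Adv Adj Verb Adj Adv Verb; Verb Adj Verb Adv Adj Adv Verb.
Count = 4.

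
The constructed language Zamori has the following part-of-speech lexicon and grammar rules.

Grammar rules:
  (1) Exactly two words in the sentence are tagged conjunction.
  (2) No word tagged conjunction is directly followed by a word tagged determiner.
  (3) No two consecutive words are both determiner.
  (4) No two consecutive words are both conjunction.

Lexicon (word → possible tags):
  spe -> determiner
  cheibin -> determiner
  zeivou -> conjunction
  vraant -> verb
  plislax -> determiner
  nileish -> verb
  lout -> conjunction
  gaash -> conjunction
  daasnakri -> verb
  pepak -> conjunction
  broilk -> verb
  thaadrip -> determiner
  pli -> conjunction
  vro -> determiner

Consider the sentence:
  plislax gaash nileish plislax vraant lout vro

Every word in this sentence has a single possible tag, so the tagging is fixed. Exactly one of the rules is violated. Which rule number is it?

2

Fixed tagging: determiner conjunction verb determiner verb conjunction determiner.
Applying the rules: R1 ✓, R2 ✗, R3 ✓, R4 ✓.
Only rule 2 fails.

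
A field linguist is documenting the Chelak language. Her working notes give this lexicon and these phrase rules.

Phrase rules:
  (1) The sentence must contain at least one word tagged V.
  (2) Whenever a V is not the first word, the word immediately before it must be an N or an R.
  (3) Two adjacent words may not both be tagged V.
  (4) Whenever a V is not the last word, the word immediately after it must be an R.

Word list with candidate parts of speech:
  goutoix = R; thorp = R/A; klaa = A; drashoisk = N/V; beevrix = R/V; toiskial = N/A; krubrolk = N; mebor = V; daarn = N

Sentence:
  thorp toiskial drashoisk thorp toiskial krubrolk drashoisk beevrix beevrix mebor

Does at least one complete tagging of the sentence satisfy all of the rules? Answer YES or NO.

Candidates per position — 1:thorp {R,A}; 2:toiskial {N,A}; 3:drashoisk {N,V}; 4:thorp {R,A}; 5:toiskial {N,A}; 6:krubrolk {N}; 7:drashoisk {N,V}; 8:beevrix {R,V}; 9:beevrix {R,V}; 10:mebor {V}.
One satisfying assignment: A N V R N N V R R V.
Check: rule 1 ok; rule 2 ok; rule 3 ok; rule 4 ok.

YES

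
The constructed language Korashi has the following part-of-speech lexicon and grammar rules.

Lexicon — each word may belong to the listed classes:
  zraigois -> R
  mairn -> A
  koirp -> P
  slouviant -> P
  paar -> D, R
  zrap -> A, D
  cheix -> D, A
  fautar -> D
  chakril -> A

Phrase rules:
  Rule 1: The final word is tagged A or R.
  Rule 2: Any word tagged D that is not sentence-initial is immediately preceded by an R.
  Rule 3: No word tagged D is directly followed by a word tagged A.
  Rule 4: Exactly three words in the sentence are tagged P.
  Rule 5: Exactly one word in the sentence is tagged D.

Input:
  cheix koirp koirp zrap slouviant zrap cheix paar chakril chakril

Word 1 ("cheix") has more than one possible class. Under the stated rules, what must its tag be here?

Candidates per position — 1:cheix {D,A}; 2:koirp {P}; 3:koirp {P}; 4:zrap {A,D}; 5:slouviant {P}; 6:zrap {A,D}; 7:cheix {D,A}; 8:paar {D,R}; 9:chakril {A}; 10:chakril {A}.
Word 4 cannot be D — rule 2 would then fail for every completion. It is A.
Word 6 cannot be D — rule 2 would then fail for every completion. It is A.
Word 7 cannot be D — rule 2 would then fail for every completion. It is A.
Word 8 cannot be D — rule 2 would then fail for every completion. It is R.
Word 1 cannot be A — rule 5 would then fail for every completion. It is D.
That leaves exactly one tagging: D P P A P A A R A A.
Rule-by-rule: rule 1 satisfied; rule 2 satisfied; rule 3 satisfied; rule 4 satisfied; rule 5 satisfied.

D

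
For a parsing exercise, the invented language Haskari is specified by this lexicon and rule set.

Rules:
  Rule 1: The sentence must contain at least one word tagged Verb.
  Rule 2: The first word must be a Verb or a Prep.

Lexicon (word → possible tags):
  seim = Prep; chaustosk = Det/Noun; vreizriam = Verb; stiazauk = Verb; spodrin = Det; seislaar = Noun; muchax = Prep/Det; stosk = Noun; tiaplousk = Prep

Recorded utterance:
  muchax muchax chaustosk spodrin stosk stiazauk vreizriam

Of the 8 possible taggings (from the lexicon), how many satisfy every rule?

Candidates per position — 1:muchax {Prep,Det}; 2:muchax {Prep,Det}; 3:chaustosk {Det,Noun}; 4:spodrin {Det}; 5:stosk {Noun}; 6:stiazauk {Verb}; 7:vreizriam {Verb}.
There are 8 candidate sequences in total.
The sequences that satisfy every rule: Prep Prep Det Det Noun Verb Verb; Prep Prep Noun Det Noun Verb Verb; Prep Det Det Det Noun Verb Verb; Prep Det Noun Det Noun Verb Verb.
Count = 4.

4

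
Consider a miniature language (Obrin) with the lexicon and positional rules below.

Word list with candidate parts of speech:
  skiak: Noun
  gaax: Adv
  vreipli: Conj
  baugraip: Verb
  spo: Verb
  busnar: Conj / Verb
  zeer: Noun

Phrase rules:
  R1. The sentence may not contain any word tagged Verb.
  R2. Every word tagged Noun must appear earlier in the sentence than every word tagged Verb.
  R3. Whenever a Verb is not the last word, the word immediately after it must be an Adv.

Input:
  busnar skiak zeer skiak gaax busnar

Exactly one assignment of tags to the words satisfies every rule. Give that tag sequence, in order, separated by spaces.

Candidates per position — 1:busnar {Conj,Verb}; 2:skiak {Noun}; 3:zeer {Noun}; 4:skiak {Noun}; 5:gaax {Adv}; 6:busnar {Conj,Verb}.
At position 1, choosing Verb makes rule 1 impossible to satisfy; hence Conj.
At position 6, choosing Verb makes rule 1 impossible to satisfy; hence Conj.
The only consistent sequence is: Conj Noun Noun Noun Adv Conj.
Check: rule 1 ok; rule 2 ok; rule 3 ok.

Conj Noun Noun Noun Adv Conj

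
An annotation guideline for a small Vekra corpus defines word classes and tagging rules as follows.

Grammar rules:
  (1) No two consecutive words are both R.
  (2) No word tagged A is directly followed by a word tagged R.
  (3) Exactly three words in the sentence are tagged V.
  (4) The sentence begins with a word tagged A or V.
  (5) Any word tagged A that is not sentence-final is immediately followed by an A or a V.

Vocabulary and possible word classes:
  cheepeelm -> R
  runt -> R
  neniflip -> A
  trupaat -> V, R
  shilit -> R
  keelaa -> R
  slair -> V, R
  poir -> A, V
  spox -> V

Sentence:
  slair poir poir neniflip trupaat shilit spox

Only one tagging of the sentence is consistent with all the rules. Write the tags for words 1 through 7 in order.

Candidates per position — 1:slair {V,R}; 2:poir {A,V}; 3:poir {A,V}; 4:neniflip {A}; 5:trupaat {V,R}; 6:shilit {R}; 7:spox {V}.
Position 1: R is ruled out by rule 4; that leaves V.
Position 5: R is ruled out by rule 1; that leaves V.
Position 2: V is ruled out by rule 3; that leaves A.
Position 3: V is ruled out by rule 3; that leaves A.
The unique satisfying tagging is: V A A A V R V.
Checking: rule 1 satisfied; rule 2 satisfied; rule 3 satisfied; rule 4 satisfied; rule 5 satisfied.

V A A A V R V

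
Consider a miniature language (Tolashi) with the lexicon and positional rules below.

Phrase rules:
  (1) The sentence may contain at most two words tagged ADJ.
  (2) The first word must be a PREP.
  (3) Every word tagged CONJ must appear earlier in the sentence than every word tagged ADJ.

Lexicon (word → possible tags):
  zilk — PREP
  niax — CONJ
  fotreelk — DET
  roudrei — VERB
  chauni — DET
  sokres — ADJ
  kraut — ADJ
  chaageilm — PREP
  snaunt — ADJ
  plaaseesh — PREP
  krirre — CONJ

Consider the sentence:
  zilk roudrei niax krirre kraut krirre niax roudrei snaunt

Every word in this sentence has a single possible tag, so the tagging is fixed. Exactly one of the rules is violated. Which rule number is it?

3

Fixed tagging: PREP VERB CONJ CONJ ADJ CONJ CONJ VERB ADJ.
Checking each rule: R1 holds, R2 holds, R3 violated.
Only rule 3 fails.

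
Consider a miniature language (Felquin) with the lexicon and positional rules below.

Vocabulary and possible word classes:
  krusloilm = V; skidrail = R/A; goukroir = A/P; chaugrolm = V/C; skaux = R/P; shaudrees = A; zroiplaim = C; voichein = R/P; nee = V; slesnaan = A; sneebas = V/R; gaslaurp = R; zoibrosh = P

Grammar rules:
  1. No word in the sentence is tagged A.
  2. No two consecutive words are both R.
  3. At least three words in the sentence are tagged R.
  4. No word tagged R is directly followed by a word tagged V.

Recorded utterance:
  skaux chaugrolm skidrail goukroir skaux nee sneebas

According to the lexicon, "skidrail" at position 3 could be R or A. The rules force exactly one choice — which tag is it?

Candidates per position — 1:skaux {R,P}; 2:chaugrolm {V,C}; 3:skidrail {R,A}; 4:goukroir {A,P}; 5:skaux {R,P}; 6:nee {V}; 7:sneebas {V,R}.
Position 3: tagging it A would leave rule 1 unsatisfiable, so it must be R.
Position 4: tagging it A would leave rule 1 unsatisfiable, so it must be P.
Position 5: tagging it R would leave rule 4 unsatisfiable, so it must be P.
Position 7: tagging it V would leave rule 3 unsatisfiable, so it must be R.
Position 1: tagging it P would leave rule 3 unsatisfiable, so it must be R.
Position 2: tagging it V would leave rule 4 unsatisfiable, so it must be C.
That leaves exactly one tagging: R C R P P V R.
Verifying each rule — rule 1 holds; rule 2 holds; rule 3 holds; rule 4 holds.

R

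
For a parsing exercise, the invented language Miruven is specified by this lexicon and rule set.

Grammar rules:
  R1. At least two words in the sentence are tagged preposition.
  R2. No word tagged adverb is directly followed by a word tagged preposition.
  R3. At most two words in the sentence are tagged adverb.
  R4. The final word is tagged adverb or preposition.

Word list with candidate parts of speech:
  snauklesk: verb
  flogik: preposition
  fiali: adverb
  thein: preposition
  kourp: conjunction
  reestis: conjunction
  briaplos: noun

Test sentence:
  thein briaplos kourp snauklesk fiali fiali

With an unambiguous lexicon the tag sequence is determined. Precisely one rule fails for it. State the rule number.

1

Fixed tagging: preposition noun conjunction verb adverb adverb.
Applying the rules: R1 ✗, R2 ✓, R3 ✓, R4 ✓.
Only rule 1 fails.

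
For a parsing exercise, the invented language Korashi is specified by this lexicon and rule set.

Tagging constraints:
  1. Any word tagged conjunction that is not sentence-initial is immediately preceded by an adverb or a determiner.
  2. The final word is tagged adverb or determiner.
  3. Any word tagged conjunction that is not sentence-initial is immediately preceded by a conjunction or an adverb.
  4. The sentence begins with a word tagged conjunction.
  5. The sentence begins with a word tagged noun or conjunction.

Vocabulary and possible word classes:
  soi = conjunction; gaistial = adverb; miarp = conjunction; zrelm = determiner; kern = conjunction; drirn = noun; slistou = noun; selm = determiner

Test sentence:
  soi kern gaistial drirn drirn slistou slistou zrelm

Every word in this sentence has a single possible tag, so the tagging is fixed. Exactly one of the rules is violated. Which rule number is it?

Fixed tagging: conjunction conjunction adverb noun noun noun noun determiner.
Applying the rules: R1 fails, R2 ok, R3 ok, R4 ok, R5 ok.
Only rule 1 fails.

1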